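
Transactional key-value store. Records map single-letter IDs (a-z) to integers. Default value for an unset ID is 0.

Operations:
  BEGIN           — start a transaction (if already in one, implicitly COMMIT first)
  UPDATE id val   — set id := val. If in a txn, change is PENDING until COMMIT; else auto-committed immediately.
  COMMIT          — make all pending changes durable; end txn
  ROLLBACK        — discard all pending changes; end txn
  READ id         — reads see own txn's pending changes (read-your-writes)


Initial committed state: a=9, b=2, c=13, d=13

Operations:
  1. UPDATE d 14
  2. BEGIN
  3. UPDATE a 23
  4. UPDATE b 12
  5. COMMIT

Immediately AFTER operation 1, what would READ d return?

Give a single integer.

Initial committed: {a=9, b=2, c=13, d=13}
Op 1: UPDATE d=14 (auto-commit; committed d=14)
After op 1: visible(d) = 14 (pending={}, committed={a=9, b=2, c=13, d=14})

Answer: 14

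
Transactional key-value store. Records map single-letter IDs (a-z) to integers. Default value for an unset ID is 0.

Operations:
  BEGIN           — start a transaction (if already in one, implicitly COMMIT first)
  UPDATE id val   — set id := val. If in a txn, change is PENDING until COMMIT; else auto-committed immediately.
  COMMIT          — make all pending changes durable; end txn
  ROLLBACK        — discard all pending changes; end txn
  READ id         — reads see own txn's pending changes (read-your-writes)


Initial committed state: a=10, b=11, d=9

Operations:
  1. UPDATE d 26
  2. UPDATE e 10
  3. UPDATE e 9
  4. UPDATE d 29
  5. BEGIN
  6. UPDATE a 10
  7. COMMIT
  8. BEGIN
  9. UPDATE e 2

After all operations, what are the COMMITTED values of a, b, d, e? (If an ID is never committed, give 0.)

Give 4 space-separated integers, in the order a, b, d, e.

Answer: 10 11 29 9

Derivation:
Initial committed: {a=10, b=11, d=9}
Op 1: UPDATE d=26 (auto-commit; committed d=26)
Op 2: UPDATE e=10 (auto-commit; committed e=10)
Op 3: UPDATE e=9 (auto-commit; committed e=9)
Op 4: UPDATE d=29 (auto-commit; committed d=29)
Op 5: BEGIN: in_txn=True, pending={}
Op 6: UPDATE a=10 (pending; pending now {a=10})
Op 7: COMMIT: merged ['a'] into committed; committed now {a=10, b=11, d=29, e=9}
Op 8: BEGIN: in_txn=True, pending={}
Op 9: UPDATE e=2 (pending; pending now {e=2})
Final committed: {a=10, b=11, d=29, e=9}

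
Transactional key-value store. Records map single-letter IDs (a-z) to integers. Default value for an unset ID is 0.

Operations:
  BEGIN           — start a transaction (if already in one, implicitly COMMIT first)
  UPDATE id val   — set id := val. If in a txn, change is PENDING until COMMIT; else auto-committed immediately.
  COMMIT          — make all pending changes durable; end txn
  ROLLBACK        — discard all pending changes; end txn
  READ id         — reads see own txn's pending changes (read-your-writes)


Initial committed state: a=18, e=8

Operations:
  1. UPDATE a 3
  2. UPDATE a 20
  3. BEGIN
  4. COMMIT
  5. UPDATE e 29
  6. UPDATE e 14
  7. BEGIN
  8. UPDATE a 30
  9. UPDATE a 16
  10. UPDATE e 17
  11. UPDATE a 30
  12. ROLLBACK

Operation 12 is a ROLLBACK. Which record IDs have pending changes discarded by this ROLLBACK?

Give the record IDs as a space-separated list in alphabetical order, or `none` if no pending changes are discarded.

Answer: a e

Derivation:
Initial committed: {a=18, e=8}
Op 1: UPDATE a=3 (auto-commit; committed a=3)
Op 2: UPDATE a=20 (auto-commit; committed a=20)
Op 3: BEGIN: in_txn=True, pending={}
Op 4: COMMIT: merged [] into committed; committed now {a=20, e=8}
Op 5: UPDATE e=29 (auto-commit; committed e=29)
Op 6: UPDATE e=14 (auto-commit; committed e=14)
Op 7: BEGIN: in_txn=True, pending={}
Op 8: UPDATE a=30 (pending; pending now {a=30})
Op 9: UPDATE a=16 (pending; pending now {a=16})
Op 10: UPDATE e=17 (pending; pending now {a=16, e=17})
Op 11: UPDATE a=30 (pending; pending now {a=30, e=17})
Op 12: ROLLBACK: discarded pending ['a', 'e']; in_txn=False
ROLLBACK at op 12 discards: ['a', 'e']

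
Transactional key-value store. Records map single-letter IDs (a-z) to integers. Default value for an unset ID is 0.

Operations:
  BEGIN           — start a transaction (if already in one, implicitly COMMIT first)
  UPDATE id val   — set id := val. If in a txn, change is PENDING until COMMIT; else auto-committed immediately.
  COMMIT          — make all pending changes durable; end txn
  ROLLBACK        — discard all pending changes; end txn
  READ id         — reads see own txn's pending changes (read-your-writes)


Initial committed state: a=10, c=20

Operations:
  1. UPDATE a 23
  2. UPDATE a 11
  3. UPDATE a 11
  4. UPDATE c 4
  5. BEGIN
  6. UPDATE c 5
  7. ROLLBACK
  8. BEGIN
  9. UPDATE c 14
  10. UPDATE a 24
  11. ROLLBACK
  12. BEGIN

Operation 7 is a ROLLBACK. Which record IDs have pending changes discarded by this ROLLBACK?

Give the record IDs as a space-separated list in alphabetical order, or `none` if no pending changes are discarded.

Initial committed: {a=10, c=20}
Op 1: UPDATE a=23 (auto-commit; committed a=23)
Op 2: UPDATE a=11 (auto-commit; committed a=11)
Op 3: UPDATE a=11 (auto-commit; committed a=11)
Op 4: UPDATE c=4 (auto-commit; committed c=4)
Op 5: BEGIN: in_txn=True, pending={}
Op 6: UPDATE c=5 (pending; pending now {c=5})
Op 7: ROLLBACK: discarded pending ['c']; in_txn=False
Op 8: BEGIN: in_txn=True, pending={}
Op 9: UPDATE c=14 (pending; pending now {c=14})
Op 10: UPDATE a=24 (pending; pending now {a=24, c=14})
Op 11: ROLLBACK: discarded pending ['a', 'c']; in_txn=False
Op 12: BEGIN: in_txn=True, pending={}
ROLLBACK at op 7 discards: ['c']

Answer: c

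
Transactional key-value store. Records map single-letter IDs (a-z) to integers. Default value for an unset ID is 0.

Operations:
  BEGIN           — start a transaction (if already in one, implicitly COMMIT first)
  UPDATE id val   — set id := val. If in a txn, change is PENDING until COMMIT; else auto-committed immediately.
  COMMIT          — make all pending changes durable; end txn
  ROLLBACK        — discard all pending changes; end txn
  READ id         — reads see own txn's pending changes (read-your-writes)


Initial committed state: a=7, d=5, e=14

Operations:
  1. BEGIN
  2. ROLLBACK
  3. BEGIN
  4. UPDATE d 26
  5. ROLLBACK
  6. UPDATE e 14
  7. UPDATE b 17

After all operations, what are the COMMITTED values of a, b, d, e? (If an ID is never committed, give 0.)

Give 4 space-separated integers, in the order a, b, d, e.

Answer: 7 17 5 14

Derivation:
Initial committed: {a=7, d=5, e=14}
Op 1: BEGIN: in_txn=True, pending={}
Op 2: ROLLBACK: discarded pending []; in_txn=False
Op 3: BEGIN: in_txn=True, pending={}
Op 4: UPDATE d=26 (pending; pending now {d=26})
Op 5: ROLLBACK: discarded pending ['d']; in_txn=False
Op 6: UPDATE e=14 (auto-commit; committed e=14)
Op 7: UPDATE b=17 (auto-commit; committed b=17)
Final committed: {a=7, b=17, d=5, e=14}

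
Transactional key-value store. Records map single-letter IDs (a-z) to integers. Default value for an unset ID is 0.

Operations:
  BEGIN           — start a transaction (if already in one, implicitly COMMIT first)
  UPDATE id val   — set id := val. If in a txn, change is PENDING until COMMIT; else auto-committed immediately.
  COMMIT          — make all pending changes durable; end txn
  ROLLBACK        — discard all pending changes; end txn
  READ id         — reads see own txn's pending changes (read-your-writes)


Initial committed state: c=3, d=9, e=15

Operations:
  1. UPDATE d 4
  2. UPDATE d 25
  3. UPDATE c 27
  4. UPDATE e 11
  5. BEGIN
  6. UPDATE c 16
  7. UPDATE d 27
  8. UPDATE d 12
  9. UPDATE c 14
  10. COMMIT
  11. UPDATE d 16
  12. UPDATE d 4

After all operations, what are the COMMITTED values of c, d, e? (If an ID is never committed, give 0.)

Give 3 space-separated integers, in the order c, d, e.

Initial committed: {c=3, d=9, e=15}
Op 1: UPDATE d=4 (auto-commit; committed d=4)
Op 2: UPDATE d=25 (auto-commit; committed d=25)
Op 3: UPDATE c=27 (auto-commit; committed c=27)
Op 4: UPDATE e=11 (auto-commit; committed e=11)
Op 5: BEGIN: in_txn=True, pending={}
Op 6: UPDATE c=16 (pending; pending now {c=16})
Op 7: UPDATE d=27 (pending; pending now {c=16, d=27})
Op 8: UPDATE d=12 (pending; pending now {c=16, d=12})
Op 9: UPDATE c=14 (pending; pending now {c=14, d=12})
Op 10: COMMIT: merged ['c', 'd'] into committed; committed now {c=14, d=12, e=11}
Op 11: UPDATE d=16 (auto-commit; committed d=16)
Op 12: UPDATE d=4 (auto-commit; committed d=4)
Final committed: {c=14, d=4, e=11}

Answer: 14 4 11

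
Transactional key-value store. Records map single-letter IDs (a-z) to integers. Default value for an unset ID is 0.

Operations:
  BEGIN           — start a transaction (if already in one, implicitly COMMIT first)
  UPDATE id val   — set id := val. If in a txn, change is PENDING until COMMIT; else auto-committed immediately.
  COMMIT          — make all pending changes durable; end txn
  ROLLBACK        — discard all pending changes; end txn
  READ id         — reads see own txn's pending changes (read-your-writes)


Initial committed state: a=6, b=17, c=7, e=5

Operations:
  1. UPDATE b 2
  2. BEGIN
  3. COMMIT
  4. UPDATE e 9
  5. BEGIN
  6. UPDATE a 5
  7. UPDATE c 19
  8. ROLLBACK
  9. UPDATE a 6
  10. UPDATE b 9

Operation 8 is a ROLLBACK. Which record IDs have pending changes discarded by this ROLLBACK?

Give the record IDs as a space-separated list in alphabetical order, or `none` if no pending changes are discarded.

Answer: a c

Derivation:
Initial committed: {a=6, b=17, c=7, e=5}
Op 1: UPDATE b=2 (auto-commit; committed b=2)
Op 2: BEGIN: in_txn=True, pending={}
Op 3: COMMIT: merged [] into committed; committed now {a=6, b=2, c=7, e=5}
Op 4: UPDATE e=9 (auto-commit; committed e=9)
Op 5: BEGIN: in_txn=True, pending={}
Op 6: UPDATE a=5 (pending; pending now {a=5})
Op 7: UPDATE c=19 (pending; pending now {a=5, c=19})
Op 8: ROLLBACK: discarded pending ['a', 'c']; in_txn=False
Op 9: UPDATE a=6 (auto-commit; committed a=6)
Op 10: UPDATE b=9 (auto-commit; committed b=9)
ROLLBACK at op 8 discards: ['a', 'c']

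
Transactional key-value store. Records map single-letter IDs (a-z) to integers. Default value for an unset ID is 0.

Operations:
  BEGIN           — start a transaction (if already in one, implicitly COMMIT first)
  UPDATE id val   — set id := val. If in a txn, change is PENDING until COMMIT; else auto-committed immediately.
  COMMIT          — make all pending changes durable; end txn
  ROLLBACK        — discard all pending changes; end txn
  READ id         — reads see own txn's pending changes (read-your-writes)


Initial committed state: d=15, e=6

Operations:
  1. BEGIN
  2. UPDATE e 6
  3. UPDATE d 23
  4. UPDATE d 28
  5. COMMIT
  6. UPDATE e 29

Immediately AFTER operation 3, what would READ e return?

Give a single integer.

Initial committed: {d=15, e=6}
Op 1: BEGIN: in_txn=True, pending={}
Op 2: UPDATE e=6 (pending; pending now {e=6})
Op 3: UPDATE d=23 (pending; pending now {d=23, e=6})
After op 3: visible(e) = 6 (pending={d=23, e=6}, committed={d=15, e=6})

Answer: 6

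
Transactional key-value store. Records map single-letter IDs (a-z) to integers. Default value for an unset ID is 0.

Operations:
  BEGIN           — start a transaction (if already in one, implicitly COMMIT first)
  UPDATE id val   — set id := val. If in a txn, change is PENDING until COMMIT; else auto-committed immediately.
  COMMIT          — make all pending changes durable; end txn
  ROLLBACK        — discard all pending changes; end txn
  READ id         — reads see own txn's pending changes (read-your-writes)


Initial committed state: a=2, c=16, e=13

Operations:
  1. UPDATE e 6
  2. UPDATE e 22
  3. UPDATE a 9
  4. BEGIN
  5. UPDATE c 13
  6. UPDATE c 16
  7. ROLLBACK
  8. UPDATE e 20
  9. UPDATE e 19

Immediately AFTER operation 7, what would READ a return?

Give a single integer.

Initial committed: {a=2, c=16, e=13}
Op 1: UPDATE e=6 (auto-commit; committed e=6)
Op 2: UPDATE e=22 (auto-commit; committed e=22)
Op 3: UPDATE a=9 (auto-commit; committed a=9)
Op 4: BEGIN: in_txn=True, pending={}
Op 5: UPDATE c=13 (pending; pending now {c=13})
Op 6: UPDATE c=16 (pending; pending now {c=16})
Op 7: ROLLBACK: discarded pending ['c']; in_txn=False
After op 7: visible(a) = 9 (pending={}, committed={a=9, c=16, e=22})

Answer: 9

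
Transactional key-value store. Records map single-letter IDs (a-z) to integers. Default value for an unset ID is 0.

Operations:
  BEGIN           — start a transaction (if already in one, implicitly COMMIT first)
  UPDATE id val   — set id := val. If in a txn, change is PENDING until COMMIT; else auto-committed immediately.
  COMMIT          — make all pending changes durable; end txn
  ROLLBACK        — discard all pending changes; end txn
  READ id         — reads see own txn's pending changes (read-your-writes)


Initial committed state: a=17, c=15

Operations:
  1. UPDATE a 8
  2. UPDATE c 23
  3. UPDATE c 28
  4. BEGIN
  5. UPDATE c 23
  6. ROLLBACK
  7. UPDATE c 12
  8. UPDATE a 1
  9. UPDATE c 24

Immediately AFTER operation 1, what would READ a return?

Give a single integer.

Initial committed: {a=17, c=15}
Op 1: UPDATE a=8 (auto-commit; committed a=8)
After op 1: visible(a) = 8 (pending={}, committed={a=8, c=15})

Answer: 8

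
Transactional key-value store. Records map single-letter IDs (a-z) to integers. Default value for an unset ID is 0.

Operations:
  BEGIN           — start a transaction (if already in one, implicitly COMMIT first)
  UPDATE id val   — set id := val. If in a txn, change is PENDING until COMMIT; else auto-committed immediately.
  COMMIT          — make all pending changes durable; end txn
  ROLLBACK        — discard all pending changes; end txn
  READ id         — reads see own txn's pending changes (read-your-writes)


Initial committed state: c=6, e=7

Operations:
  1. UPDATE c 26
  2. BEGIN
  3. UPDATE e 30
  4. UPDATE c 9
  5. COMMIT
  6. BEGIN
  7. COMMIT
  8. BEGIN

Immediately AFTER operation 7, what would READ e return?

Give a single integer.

Answer: 30

Derivation:
Initial committed: {c=6, e=7}
Op 1: UPDATE c=26 (auto-commit; committed c=26)
Op 2: BEGIN: in_txn=True, pending={}
Op 3: UPDATE e=30 (pending; pending now {e=30})
Op 4: UPDATE c=9 (pending; pending now {c=9, e=30})
Op 5: COMMIT: merged ['c', 'e'] into committed; committed now {c=9, e=30}
Op 6: BEGIN: in_txn=True, pending={}
Op 7: COMMIT: merged [] into committed; committed now {c=9, e=30}
After op 7: visible(e) = 30 (pending={}, committed={c=9, e=30})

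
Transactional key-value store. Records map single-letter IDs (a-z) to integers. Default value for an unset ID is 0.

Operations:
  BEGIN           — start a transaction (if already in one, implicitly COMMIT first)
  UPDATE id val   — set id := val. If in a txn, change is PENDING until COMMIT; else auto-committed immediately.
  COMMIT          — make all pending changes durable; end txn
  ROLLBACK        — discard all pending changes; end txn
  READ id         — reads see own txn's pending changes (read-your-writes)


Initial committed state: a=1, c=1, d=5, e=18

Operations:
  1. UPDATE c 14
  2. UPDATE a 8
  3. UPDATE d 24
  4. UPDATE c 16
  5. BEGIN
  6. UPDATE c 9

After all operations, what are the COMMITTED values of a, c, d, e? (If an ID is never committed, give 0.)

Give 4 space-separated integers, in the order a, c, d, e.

Answer: 8 16 24 18

Derivation:
Initial committed: {a=1, c=1, d=5, e=18}
Op 1: UPDATE c=14 (auto-commit; committed c=14)
Op 2: UPDATE a=8 (auto-commit; committed a=8)
Op 3: UPDATE d=24 (auto-commit; committed d=24)
Op 4: UPDATE c=16 (auto-commit; committed c=16)
Op 5: BEGIN: in_txn=True, pending={}
Op 6: UPDATE c=9 (pending; pending now {c=9})
Final committed: {a=8, c=16, d=24, e=18}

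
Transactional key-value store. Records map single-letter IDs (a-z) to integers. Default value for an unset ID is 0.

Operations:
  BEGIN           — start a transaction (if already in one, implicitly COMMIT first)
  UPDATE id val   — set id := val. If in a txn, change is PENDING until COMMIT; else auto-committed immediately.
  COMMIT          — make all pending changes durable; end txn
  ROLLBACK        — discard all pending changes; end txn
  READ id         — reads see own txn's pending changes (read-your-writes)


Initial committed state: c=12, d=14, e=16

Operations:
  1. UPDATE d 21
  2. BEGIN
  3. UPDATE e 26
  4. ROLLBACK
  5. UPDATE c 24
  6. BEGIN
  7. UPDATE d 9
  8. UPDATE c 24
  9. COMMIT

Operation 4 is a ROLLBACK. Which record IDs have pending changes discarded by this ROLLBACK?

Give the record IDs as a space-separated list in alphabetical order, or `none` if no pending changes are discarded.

Answer: e

Derivation:
Initial committed: {c=12, d=14, e=16}
Op 1: UPDATE d=21 (auto-commit; committed d=21)
Op 2: BEGIN: in_txn=True, pending={}
Op 3: UPDATE e=26 (pending; pending now {e=26})
Op 4: ROLLBACK: discarded pending ['e']; in_txn=False
Op 5: UPDATE c=24 (auto-commit; committed c=24)
Op 6: BEGIN: in_txn=True, pending={}
Op 7: UPDATE d=9 (pending; pending now {d=9})
Op 8: UPDATE c=24 (pending; pending now {c=24, d=9})
Op 9: COMMIT: merged ['c', 'd'] into committed; committed now {c=24, d=9, e=16}
ROLLBACK at op 4 discards: ['e']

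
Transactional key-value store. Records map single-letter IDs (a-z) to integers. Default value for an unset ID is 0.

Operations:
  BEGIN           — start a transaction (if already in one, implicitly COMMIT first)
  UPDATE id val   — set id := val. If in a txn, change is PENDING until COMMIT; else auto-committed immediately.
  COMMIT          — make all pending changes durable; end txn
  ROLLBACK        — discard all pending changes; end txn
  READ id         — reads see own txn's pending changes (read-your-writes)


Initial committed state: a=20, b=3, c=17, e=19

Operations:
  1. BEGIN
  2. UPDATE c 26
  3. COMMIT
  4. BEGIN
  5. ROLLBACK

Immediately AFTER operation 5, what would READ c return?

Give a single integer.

Answer: 26

Derivation:
Initial committed: {a=20, b=3, c=17, e=19}
Op 1: BEGIN: in_txn=True, pending={}
Op 2: UPDATE c=26 (pending; pending now {c=26})
Op 3: COMMIT: merged ['c'] into committed; committed now {a=20, b=3, c=26, e=19}
Op 4: BEGIN: in_txn=True, pending={}
Op 5: ROLLBACK: discarded pending []; in_txn=False
After op 5: visible(c) = 26 (pending={}, committed={a=20, b=3, c=26, e=19})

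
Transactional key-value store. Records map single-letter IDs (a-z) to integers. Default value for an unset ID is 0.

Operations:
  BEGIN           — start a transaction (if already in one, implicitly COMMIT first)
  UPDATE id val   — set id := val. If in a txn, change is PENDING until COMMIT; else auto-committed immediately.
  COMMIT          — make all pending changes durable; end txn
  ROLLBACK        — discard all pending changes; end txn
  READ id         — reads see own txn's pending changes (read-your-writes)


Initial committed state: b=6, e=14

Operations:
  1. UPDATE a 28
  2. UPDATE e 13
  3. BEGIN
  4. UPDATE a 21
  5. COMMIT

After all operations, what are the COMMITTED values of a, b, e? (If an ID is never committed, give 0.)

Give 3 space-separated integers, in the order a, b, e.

Answer: 21 6 13

Derivation:
Initial committed: {b=6, e=14}
Op 1: UPDATE a=28 (auto-commit; committed a=28)
Op 2: UPDATE e=13 (auto-commit; committed e=13)
Op 3: BEGIN: in_txn=True, pending={}
Op 4: UPDATE a=21 (pending; pending now {a=21})
Op 5: COMMIT: merged ['a'] into committed; committed now {a=21, b=6, e=13}
Final committed: {a=21, b=6, e=13}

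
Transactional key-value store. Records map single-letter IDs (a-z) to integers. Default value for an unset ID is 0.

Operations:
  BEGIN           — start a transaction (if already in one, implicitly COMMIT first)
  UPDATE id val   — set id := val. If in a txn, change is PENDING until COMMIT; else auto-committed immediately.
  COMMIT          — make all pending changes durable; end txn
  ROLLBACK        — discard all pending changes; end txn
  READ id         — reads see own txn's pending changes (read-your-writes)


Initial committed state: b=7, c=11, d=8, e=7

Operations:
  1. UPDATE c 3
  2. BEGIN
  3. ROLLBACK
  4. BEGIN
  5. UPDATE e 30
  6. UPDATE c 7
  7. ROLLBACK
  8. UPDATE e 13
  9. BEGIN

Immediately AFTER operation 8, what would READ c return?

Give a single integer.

Answer: 3

Derivation:
Initial committed: {b=7, c=11, d=8, e=7}
Op 1: UPDATE c=3 (auto-commit; committed c=3)
Op 2: BEGIN: in_txn=True, pending={}
Op 3: ROLLBACK: discarded pending []; in_txn=False
Op 4: BEGIN: in_txn=True, pending={}
Op 5: UPDATE e=30 (pending; pending now {e=30})
Op 6: UPDATE c=7 (pending; pending now {c=7, e=30})
Op 7: ROLLBACK: discarded pending ['c', 'e']; in_txn=False
Op 8: UPDATE e=13 (auto-commit; committed e=13)
After op 8: visible(c) = 3 (pending={}, committed={b=7, c=3, d=8, e=13})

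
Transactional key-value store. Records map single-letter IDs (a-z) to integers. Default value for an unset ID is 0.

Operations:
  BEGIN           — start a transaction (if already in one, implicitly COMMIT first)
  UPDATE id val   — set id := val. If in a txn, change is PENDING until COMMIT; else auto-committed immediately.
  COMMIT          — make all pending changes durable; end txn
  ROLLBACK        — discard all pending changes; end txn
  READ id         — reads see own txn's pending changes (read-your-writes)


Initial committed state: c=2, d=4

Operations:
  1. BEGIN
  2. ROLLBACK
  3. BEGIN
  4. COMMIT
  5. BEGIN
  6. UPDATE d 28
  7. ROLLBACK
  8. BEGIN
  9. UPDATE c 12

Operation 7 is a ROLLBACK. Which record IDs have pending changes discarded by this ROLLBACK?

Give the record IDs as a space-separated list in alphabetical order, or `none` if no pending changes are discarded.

Initial committed: {c=2, d=4}
Op 1: BEGIN: in_txn=True, pending={}
Op 2: ROLLBACK: discarded pending []; in_txn=False
Op 3: BEGIN: in_txn=True, pending={}
Op 4: COMMIT: merged [] into committed; committed now {c=2, d=4}
Op 5: BEGIN: in_txn=True, pending={}
Op 6: UPDATE d=28 (pending; pending now {d=28})
Op 7: ROLLBACK: discarded pending ['d']; in_txn=False
Op 8: BEGIN: in_txn=True, pending={}
Op 9: UPDATE c=12 (pending; pending now {c=12})
ROLLBACK at op 7 discards: ['d']

Answer: d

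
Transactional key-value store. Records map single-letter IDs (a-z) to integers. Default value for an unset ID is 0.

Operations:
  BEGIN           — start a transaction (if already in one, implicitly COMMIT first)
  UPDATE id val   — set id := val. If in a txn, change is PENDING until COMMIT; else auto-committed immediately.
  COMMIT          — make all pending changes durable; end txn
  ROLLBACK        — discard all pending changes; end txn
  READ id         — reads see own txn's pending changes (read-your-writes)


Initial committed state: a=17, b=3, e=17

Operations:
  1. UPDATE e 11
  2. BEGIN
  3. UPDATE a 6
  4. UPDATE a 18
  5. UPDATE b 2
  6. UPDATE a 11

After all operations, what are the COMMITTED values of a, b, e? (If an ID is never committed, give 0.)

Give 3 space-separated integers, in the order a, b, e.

Answer: 17 3 11

Derivation:
Initial committed: {a=17, b=3, e=17}
Op 1: UPDATE e=11 (auto-commit; committed e=11)
Op 2: BEGIN: in_txn=True, pending={}
Op 3: UPDATE a=6 (pending; pending now {a=6})
Op 4: UPDATE a=18 (pending; pending now {a=18})
Op 5: UPDATE b=2 (pending; pending now {a=18, b=2})
Op 6: UPDATE a=11 (pending; pending now {a=11, b=2})
Final committed: {a=17, b=3, e=11}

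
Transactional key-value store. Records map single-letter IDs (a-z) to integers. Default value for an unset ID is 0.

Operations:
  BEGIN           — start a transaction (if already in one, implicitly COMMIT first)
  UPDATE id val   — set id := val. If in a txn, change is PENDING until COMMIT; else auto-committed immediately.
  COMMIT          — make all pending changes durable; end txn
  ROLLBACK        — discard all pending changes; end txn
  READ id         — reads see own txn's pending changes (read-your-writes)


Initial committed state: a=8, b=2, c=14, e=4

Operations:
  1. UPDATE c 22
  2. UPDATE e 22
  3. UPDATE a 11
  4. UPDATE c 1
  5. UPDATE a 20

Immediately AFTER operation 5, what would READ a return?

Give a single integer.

Answer: 20

Derivation:
Initial committed: {a=8, b=2, c=14, e=4}
Op 1: UPDATE c=22 (auto-commit; committed c=22)
Op 2: UPDATE e=22 (auto-commit; committed e=22)
Op 3: UPDATE a=11 (auto-commit; committed a=11)
Op 4: UPDATE c=1 (auto-commit; committed c=1)
Op 5: UPDATE a=20 (auto-commit; committed a=20)
After op 5: visible(a) = 20 (pending={}, committed={a=20, b=2, c=1, e=22})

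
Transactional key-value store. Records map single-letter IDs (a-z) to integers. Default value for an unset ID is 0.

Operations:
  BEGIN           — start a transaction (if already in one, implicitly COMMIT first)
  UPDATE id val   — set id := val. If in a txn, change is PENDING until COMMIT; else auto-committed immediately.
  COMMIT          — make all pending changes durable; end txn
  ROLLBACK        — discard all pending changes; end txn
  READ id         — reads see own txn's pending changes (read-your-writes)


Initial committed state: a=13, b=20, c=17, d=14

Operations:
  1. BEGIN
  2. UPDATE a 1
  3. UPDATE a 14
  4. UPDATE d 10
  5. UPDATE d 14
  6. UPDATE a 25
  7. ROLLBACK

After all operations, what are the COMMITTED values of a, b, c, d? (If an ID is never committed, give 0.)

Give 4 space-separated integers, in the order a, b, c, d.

Initial committed: {a=13, b=20, c=17, d=14}
Op 1: BEGIN: in_txn=True, pending={}
Op 2: UPDATE a=1 (pending; pending now {a=1})
Op 3: UPDATE a=14 (pending; pending now {a=14})
Op 4: UPDATE d=10 (pending; pending now {a=14, d=10})
Op 5: UPDATE d=14 (pending; pending now {a=14, d=14})
Op 6: UPDATE a=25 (pending; pending now {a=25, d=14})
Op 7: ROLLBACK: discarded pending ['a', 'd']; in_txn=False
Final committed: {a=13, b=20, c=17, d=14}

Answer: 13 20 17 14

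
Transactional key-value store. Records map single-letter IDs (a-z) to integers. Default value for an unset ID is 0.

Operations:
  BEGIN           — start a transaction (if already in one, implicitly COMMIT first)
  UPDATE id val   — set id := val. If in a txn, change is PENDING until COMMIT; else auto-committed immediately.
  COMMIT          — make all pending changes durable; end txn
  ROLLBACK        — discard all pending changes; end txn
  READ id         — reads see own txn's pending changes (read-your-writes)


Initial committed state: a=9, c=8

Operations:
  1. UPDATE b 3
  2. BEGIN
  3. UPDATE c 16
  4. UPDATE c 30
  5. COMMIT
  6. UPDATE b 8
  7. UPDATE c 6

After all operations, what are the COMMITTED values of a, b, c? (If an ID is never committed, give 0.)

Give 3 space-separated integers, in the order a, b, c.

Initial committed: {a=9, c=8}
Op 1: UPDATE b=3 (auto-commit; committed b=3)
Op 2: BEGIN: in_txn=True, pending={}
Op 3: UPDATE c=16 (pending; pending now {c=16})
Op 4: UPDATE c=30 (pending; pending now {c=30})
Op 5: COMMIT: merged ['c'] into committed; committed now {a=9, b=3, c=30}
Op 6: UPDATE b=8 (auto-commit; committed b=8)
Op 7: UPDATE c=6 (auto-commit; committed c=6)
Final committed: {a=9, b=8, c=6}

Answer: 9 8 6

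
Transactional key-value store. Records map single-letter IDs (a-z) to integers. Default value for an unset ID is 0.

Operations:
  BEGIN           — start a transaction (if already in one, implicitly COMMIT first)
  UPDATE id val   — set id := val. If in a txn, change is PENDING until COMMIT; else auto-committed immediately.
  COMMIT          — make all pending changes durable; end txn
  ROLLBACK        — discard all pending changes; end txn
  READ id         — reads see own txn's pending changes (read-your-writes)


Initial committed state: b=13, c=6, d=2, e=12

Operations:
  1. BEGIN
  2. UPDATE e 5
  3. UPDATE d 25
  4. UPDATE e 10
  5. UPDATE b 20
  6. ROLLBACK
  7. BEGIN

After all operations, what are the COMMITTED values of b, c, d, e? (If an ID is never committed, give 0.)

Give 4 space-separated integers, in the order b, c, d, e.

Initial committed: {b=13, c=6, d=2, e=12}
Op 1: BEGIN: in_txn=True, pending={}
Op 2: UPDATE e=5 (pending; pending now {e=5})
Op 3: UPDATE d=25 (pending; pending now {d=25, e=5})
Op 4: UPDATE e=10 (pending; pending now {d=25, e=10})
Op 5: UPDATE b=20 (pending; pending now {b=20, d=25, e=10})
Op 6: ROLLBACK: discarded pending ['b', 'd', 'e']; in_txn=False
Op 7: BEGIN: in_txn=True, pending={}
Final committed: {b=13, c=6, d=2, e=12}

Answer: 13 6 2 12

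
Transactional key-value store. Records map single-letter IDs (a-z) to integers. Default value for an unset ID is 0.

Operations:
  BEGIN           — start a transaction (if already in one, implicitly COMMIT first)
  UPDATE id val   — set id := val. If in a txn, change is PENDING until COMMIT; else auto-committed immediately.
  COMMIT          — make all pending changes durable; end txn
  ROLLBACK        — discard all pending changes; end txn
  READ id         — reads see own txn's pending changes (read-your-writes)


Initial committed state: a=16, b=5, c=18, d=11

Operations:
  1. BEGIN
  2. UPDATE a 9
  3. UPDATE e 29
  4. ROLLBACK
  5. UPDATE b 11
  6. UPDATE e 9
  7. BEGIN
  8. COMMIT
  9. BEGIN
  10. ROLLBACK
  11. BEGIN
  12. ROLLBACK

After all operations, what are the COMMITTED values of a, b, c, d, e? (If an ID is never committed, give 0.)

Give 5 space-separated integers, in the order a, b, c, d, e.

Initial committed: {a=16, b=5, c=18, d=11}
Op 1: BEGIN: in_txn=True, pending={}
Op 2: UPDATE a=9 (pending; pending now {a=9})
Op 3: UPDATE e=29 (pending; pending now {a=9, e=29})
Op 4: ROLLBACK: discarded pending ['a', 'e']; in_txn=False
Op 5: UPDATE b=11 (auto-commit; committed b=11)
Op 6: UPDATE e=9 (auto-commit; committed e=9)
Op 7: BEGIN: in_txn=True, pending={}
Op 8: COMMIT: merged [] into committed; committed now {a=16, b=11, c=18, d=11, e=9}
Op 9: BEGIN: in_txn=True, pending={}
Op 10: ROLLBACK: discarded pending []; in_txn=False
Op 11: BEGIN: in_txn=True, pending={}
Op 12: ROLLBACK: discarded pending []; in_txn=False
Final committed: {a=16, b=11, c=18, d=11, e=9}

Answer: 16 11 18 11 9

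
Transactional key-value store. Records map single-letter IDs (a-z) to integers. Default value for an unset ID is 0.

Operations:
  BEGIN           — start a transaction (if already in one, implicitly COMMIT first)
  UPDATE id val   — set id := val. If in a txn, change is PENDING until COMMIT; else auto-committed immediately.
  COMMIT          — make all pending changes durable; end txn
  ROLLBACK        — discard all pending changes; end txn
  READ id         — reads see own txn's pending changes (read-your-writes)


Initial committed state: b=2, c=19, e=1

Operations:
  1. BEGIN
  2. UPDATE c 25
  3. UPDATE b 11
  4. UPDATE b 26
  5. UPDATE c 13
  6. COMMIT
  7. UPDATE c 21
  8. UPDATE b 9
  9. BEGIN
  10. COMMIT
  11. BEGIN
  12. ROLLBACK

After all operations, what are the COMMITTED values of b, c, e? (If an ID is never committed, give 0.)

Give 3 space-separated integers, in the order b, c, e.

Initial committed: {b=2, c=19, e=1}
Op 1: BEGIN: in_txn=True, pending={}
Op 2: UPDATE c=25 (pending; pending now {c=25})
Op 3: UPDATE b=11 (pending; pending now {b=11, c=25})
Op 4: UPDATE b=26 (pending; pending now {b=26, c=25})
Op 5: UPDATE c=13 (pending; pending now {b=26, c=13})
Op 6: COMMIT: merged ['b', 'c'] into committed; committed now {b=26, c=13, e=1}
Op 7: UPDATE c=21 (auto-commit; committed c=21)
Op 8: UPDATE b=9 (auto-commit; committed b=9)
Op 9: BEGIN: in_txn=True, pending={}
Op 10: COMMIT: merged [] into committed; committed now {b=9, c=21, e=1}
Op 11: BEGIN: in_txn=True, pending={}
Op 12: ROLLBACK: discarded pending []; in_txn=False
Final committed: {b=9, c=21, e=1}

Answer: 9 21 1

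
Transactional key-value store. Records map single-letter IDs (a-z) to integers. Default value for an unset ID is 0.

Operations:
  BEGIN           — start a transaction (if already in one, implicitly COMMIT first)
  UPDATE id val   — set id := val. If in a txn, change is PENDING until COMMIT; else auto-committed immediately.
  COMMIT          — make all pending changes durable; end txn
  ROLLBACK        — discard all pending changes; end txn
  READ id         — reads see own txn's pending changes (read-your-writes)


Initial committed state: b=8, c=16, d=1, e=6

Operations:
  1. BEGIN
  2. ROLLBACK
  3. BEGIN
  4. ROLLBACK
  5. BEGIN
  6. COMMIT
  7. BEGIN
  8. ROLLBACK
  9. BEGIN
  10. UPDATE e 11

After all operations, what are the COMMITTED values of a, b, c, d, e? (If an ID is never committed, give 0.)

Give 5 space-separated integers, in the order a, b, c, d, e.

Answer: 0 8 16 1 6

Derivation:
Initial committed: {b=8, c=16, d=1, e=6}
Op 1: BEGIN: in_txn=True, pending={}
Op 2: ROLLBACK: discarded pending []; in_txn=False
Op 3: BEGIN: in_txn=True, pending={}
Op 4: ROLLBACK: discarded pending []; in_txn=False
Op 5: BEGIN: in_txn=True, pending={}
Op 6: COMMIT: merged [] into committed; committed now {b=8, c=16, d=1, e=6}
Op 7: BEGIN: in_txn=True, pending={}
Op 8: ROLLBACK: discarded pending []; in_txn=False
Op 9: BEGIN: in_txn=True, pending={}
Op 10: UPDATE e=11 (pending; pending now {e=11})
Final committed: {b=8, c=16, d=1, e=6}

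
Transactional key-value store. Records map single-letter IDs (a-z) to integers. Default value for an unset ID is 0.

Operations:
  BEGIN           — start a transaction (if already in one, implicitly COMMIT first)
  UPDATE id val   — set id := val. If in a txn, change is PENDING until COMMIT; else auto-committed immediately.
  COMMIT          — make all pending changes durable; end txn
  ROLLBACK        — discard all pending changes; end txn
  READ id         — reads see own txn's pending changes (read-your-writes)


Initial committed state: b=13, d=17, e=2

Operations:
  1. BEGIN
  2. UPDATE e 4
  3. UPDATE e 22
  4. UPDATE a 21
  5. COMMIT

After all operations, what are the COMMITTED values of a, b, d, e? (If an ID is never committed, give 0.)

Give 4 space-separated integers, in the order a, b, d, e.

Initial committed: {b=13, d=17, e=2}
Op 1: BEGIN: in_txn=True, pending={}
Op 2: UPDATE e=4 (pending; pending now {e=4})
Op 3: UPDATE e=22 (pending; pending now {e=22})
Op 4: UPDATE a=21 (pending; pending now {a=21, e=22})
Op 5: COMMIT: merged ['a', 'e'] into committed; committed now {a=21, b=13, d=17, e=22}
Final committed: {a=21, b=13, d=17, e=22}

Answer: 21 13 17 22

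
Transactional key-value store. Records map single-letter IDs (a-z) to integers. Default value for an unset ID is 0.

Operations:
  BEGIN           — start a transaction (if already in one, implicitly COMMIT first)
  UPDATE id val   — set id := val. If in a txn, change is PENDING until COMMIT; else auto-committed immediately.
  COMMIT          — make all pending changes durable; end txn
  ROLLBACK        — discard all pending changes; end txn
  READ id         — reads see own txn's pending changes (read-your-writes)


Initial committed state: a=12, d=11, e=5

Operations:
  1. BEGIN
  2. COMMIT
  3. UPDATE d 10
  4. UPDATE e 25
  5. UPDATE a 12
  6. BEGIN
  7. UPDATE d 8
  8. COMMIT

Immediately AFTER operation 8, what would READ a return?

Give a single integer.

Answer: 12

Derivation:
Initial committed: {a=12, d=11, e=5}
Op 1: BEGIN: in_txn=True, pending={}
Op 2: COMMIT: merged [] into committed; committed now {a=12, d=11, e=5}
Op 3: UPDATE d=10 (auto-commit; committed d=10)
Op 4: UPDATE e=25 (auto-commit; committed e=25)
Op 5: UPDATE a=12 (auto-commit; committed a=12)
Op 6: BEGIN: in_txn=True, pending={}
Op 7: UPDATE d=8 (pending; pending now {d=8})
Op 8: COMMIT: merged ['d'] into committed; committed now {a=12, d=8, e=25}
After op 8: visible(a) = 12 (pending={}, committed={a=12, d=8, e=25})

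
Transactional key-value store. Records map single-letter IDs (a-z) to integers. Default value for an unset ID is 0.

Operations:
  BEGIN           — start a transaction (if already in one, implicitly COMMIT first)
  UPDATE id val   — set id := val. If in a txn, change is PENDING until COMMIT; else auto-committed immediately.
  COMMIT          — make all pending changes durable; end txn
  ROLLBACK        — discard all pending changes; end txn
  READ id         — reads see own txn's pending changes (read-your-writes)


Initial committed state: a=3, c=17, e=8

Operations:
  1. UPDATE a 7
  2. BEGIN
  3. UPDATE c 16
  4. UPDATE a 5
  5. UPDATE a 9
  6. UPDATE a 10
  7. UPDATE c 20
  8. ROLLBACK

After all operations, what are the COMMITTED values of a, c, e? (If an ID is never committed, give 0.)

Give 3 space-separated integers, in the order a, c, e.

Initial committed: {a=3, c=17, e=8}
Op 1: UPDATE a=7 (auto-commit; committed a=7)
Op 2: BEGIN: in_txn=True, pending={}
Op 3: UPDATE c=16 (pending; pending now {c=16})
Op 4: UPDATE a=5 (pending; pending now {a=5, c=16})
Op 5: UPDATE a=9 (pending; pending now {a=9, c=16})
Op 6: UPDATE a=10 (pending; pending now {a=10, c=16})
Op 7: UPDATE c=20 (pending; pending now {a=10, c=20})
Op 8: ROLLBACK: discarded pending ['a', 'c']; in_txn=False
Final committed: {a=7, c=17, e=8}

Answer: 7 17 8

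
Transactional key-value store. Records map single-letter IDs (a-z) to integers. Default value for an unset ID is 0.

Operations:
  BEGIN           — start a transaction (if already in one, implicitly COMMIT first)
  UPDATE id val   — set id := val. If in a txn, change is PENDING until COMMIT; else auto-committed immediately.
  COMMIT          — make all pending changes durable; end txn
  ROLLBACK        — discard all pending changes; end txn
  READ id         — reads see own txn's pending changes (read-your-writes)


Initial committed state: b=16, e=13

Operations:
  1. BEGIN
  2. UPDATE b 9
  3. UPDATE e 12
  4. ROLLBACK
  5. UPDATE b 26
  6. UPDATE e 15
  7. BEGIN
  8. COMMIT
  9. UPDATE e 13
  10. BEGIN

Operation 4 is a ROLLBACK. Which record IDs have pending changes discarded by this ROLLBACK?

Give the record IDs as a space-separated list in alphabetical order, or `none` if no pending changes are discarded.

Answer: b e

Derivation:
Initial committed: {b=16, e=13}
Op 1: BEGIN: in_txn=True, pending={}
Op 2: UPDATE b=9 (pending; pending now {b=9})
Op 3: UPDATE e=12 (pending; pending now {b=9, e=12})
Op 4: ROLLBACK: discarded pending ['b', 'e']; in_txn=False
Op 5: UPDATE b=26 (auto-commit; committed b=26)
Op 6: UPDATE e=15 (auto-commit; committed e=15)
Op 7: BEGIN: in_txn=True, pending={}
Op 8: COMMIT: merged [] into committed; committed now {b=26, e=15}
Op 9: UPDATE e=13 (auto-commit; committed e=13)
Op 10: BEGIN: in_txn=True, pending={}
ROLLBACK at op 4 discards: ['b', 'e']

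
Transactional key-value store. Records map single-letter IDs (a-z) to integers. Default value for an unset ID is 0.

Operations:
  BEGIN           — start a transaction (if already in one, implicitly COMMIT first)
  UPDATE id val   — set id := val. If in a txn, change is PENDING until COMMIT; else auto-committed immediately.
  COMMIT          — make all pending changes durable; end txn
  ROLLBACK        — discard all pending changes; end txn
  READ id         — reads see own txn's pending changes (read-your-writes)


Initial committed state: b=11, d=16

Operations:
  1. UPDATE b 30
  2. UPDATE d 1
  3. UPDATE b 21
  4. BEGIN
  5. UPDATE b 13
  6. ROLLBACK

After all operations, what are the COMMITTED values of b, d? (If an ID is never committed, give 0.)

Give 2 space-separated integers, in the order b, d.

Initial committed: {b=11, d=16}
Op 1: UPDATE b=30 (auto-commit; committed b=30)
Op 2: UPDATE d=1 (auto-commit; committed d=1)
Op 3: UPDATE b=21 (auto-commit; committed b=21)
Op 4: BEGIN: in_txn=True, pending={}
Op 5: UPDATE b=13 (pending; pending now {b=13})
Op 6: ROLLBACK: discarded pending ['b']; in_txn=False
Final committed: {b=21, d=1}

Answer: 21 1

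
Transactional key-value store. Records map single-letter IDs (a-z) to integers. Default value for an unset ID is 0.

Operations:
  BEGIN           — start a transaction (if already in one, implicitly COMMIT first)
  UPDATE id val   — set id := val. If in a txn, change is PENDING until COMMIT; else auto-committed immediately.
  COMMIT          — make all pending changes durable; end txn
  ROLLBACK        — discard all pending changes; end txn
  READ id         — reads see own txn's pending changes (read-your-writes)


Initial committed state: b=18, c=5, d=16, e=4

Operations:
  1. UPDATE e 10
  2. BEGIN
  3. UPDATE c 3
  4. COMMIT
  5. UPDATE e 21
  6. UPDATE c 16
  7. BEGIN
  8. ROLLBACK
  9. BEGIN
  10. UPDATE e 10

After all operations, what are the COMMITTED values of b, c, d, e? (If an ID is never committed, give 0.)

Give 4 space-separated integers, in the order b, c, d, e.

Answer: 18 16 16 21

Derivation:
Initial committed: {b=18, c=5, d=16, e=4}
Op 1: UPDATE e=10 (auto-commit; committed e=10)
Op 2: BEGIN: in_txn=True, pending={}
Op 3: UPDATE c=3 (pending; pending now {c=3})
Op 4: COMMIT: merged ['c'] into committed; committed now {b=18, c=3, d=16, e=10}
Op 5: UPDATE e=21 (auto-commit; committed e=21)
Op 6: UPDATE c=16 (auto-commit; committed c=16)
Op 7: BEGIN: in_txn=True, pending={}
Op 8: ROLLBACK: discarded pending []; in_txn=False
Op 9: BEGIN: in_txn=True, pending={}
Op 10: UPDATE e=10 (pending; pending now {e=10})
Final committed: {b=18, c=16, d=16, e=21}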